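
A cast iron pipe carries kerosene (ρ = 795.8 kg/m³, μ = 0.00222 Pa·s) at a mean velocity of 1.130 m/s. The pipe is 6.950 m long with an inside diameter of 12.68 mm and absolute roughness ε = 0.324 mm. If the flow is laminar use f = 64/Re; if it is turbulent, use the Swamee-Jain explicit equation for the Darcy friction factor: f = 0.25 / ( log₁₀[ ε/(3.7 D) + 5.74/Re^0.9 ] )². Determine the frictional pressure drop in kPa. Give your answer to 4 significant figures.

ΔP ≈ 17.05 kPa

Reynolds number Re = ρVD/μ = 795.8 · 1.13 · 0.01268 / 0.00222 = 5136.
Re > 4000 → turbulent. Relative roughness ε/D = 0.000324/0.01268 = 0.0256. Swamee-Jain: f = 0.25/(log₁₀[0.0256/3.7 + 5.74/5136^0.9])² = 0.25/(log₁₀[0.00691 + 0.00263])² = 0.25/(-2.021)² = 0.06122.
Darcy-Weisbach: ΔP = f(L/D)(ρV²/2) = 0.06122·(6.95/0.01268)·(795.8·1.13²/2) = 0.06122·548.1·508.1 = 1.705e+04 Pa.
ΔP = 1.705e+04 Pa = 17.05 kPa.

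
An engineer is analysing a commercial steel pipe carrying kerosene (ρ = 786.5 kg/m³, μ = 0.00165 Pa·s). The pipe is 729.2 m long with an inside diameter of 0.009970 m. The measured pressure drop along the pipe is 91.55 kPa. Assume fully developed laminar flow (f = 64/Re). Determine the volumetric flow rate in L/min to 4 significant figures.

Q ≈ 1.107 L/min

For laminar flow, f = 64/Re with Re = ρVD/μ, so Darcy-Weisbach reduces to ΔP = 32μLV/D². Solving for V: V = ΔP·D²/(32μL) = 9.155e+04·(0.00997)²/(32·0.00165·729.2) = 0.2364 m/s.
Check: Re = ρVD/μ = 786.5·0.2364·0.00997/0.00165 = 1123 < 2300, so the laminar assumption holds.
Q = V·A = 0.2364·(π/4·0.00997²) = 1.845e-05 m³/s = 1.107 L/min.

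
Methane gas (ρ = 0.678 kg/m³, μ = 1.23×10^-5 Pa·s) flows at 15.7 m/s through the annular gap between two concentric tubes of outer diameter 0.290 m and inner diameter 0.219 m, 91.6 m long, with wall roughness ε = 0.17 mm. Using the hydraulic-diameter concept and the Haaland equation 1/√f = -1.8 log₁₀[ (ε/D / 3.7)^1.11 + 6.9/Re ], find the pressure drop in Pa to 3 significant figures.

ΔP ≈ 2880 Pa

Hydraulic diameter D_h = 4A/P = D_o - D_i = 0.29 - 0.219 = 0.071 m.
Re = ρVD_h/μ = 0.678·15.7·0.071/1.23e-05 = 6.144e+04.
ε/D_h = 0.00017/0.071 = 0.00239; Haaland gives 1/√f = -1.8 log₁₀[0.000289+0.000112] = 6.115, so f = 0.02675.
ΔP = f(L/D_h)(ρV²/2) = 0.02675·91.6/0.071·83.56 = 2883 Pa.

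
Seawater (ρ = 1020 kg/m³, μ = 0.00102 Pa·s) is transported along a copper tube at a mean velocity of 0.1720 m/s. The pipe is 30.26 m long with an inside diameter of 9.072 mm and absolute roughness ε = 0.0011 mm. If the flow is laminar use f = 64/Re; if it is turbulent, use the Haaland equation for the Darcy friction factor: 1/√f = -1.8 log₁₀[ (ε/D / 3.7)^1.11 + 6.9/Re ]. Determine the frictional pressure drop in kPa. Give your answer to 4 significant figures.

Reynolds number Re = ρVD/μ = 1020 · 0.172 · 0.009072 / 0.00102 = 1560.
Re < 2300 → laminar flow, so f = 64/Re = 64/1560 = 0.04102 (the turbulent correlation is not needed).
Darcy-Weisbach: ΔP = f(L/D)(ρV²/2) = 0.04102·(30.26/0.009072)·(1020·0.172²/2) = 0.04102·3336·15.09 = 2064 Pa.
ΔP = 2064 Pa = 2.064 kPa.

ΔP ≈ 2.064 kPa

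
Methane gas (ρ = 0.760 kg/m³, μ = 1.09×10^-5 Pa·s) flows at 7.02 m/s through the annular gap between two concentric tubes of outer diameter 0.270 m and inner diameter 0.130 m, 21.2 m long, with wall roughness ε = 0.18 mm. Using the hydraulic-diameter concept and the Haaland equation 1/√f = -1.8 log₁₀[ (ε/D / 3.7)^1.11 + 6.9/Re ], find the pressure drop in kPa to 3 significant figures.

Hydraulic diameter D_h = 4A/P = D_o - D_i = 0.27 - 0.13 = 0.14 m.
Re = ρVD_h/μ = 0.76·7.02·0.14/1.09e-05 = 6.853e+04.
ε/D_h = 0.00018/0.14 = 0.00129; Haaland gives 1/√f = -1.8 log₁₀[0.000145+0.000101] = 6.498, so f = 0.02368.
ΔP = f(L/D_h)(ρV²/2) = 0.02368·21.2/0.14·18.73 = 67.15 Pa.
ΔP = 0.0672 kPa.

ΔP ≈ 0.0672 kPa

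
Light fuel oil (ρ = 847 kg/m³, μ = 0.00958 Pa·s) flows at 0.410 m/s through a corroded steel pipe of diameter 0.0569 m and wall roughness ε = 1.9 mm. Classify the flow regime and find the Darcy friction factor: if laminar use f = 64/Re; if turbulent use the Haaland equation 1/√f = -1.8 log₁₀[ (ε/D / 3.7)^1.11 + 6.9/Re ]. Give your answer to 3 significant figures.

f ≈ 0.0310

Re = ρVD/μ = 847·0.41·0.0569/0.00958 = 2063.
Re < 2300 → laminar, so f = 64/Re = 0.03103 (roughness is irrelevant in laminar flow).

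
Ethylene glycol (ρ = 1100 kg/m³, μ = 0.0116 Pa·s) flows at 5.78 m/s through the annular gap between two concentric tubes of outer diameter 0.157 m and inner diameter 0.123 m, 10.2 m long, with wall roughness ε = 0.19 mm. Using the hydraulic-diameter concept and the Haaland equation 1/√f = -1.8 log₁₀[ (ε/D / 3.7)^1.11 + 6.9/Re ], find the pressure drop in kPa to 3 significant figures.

ΔP ≈ 195 kPa

Hydraulic diameter D_h = 4A/P = D_o - D_i = 0.157 - 0.123 = 0.034 m.
Re = ρVD_h/μ = 1100·5.78·0.034/0.0116 = 1.864e+04.
ε/D_h = 0.00019/0.034 = 0.00559; Haaland gives 1/√f = -1.8 log₁₀[0.000739+0.00037] = 5.319, so f = 0.03535.
ΔP = f(L/D_h)(ρV²/2) = 0.03535·10.2/0.034·1.837e+04 = 1.949e+05 Pa.
ΔP = 195 kPa.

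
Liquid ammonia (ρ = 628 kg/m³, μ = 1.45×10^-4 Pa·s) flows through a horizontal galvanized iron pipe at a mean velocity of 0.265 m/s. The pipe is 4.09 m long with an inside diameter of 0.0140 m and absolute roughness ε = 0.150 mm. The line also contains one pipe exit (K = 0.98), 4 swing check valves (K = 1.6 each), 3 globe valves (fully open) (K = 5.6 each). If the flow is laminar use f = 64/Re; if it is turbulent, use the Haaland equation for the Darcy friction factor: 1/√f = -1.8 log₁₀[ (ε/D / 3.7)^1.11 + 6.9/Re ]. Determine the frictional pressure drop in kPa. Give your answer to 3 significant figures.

Reynolds number Re = ρVD/μ = 628 · 0.265 · 0.014 / 0.000145 = 1.607e+04.
Re > 4000 → turbulent. Relative roughness ε/D = 0.00015/0.014 = 0.0107. Haaland: 1/√f = -1.8 log₁₀[(0.0107/3.7)^1.11 + 6.9/1.607e+04] = -1.8 log₁₀[0.00152 + 0.000429] = 4.877, so f = 0.04204.
Total minor-loss coefficient ΣK = 1·0.98 + 4·1.6 + 3·5.6 = 24.2.
ΔP = [f·L/D + ΣK]·(ρV²/2) = [0.04204·4.09/0.014 + 24.2]·(628·0.265²/2) = [12.28 + 24.2]·22.05 = 804 Pa.
ΔP = 804 Pa = 0.804 kPa.

ΔP ≈ 0.804 kPa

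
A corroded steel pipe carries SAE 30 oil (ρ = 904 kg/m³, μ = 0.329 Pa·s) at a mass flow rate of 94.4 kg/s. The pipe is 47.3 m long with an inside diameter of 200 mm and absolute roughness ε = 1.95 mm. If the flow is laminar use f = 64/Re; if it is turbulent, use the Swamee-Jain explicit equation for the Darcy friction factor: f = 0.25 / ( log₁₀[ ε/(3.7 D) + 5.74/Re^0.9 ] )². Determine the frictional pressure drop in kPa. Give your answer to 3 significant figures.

ΔP ≈ 41.4 kPa

A = πD²/4 = π(0.2)²/4 = 0.03142 m²; mean velocity V = ṁ/(ρA) = 94.4/(904 · 0.03142) = 3.324 m/s.
Reynolds number Re = ρVD/μ = 904 · 3.324 · 0.2 / 0.329 = 1827.
Re < 2300 → laminar flow, so f = 64/Re = 64/1827 = 0.03504 (the turbulent correlation is not needed).
Darcy-Weisbach: ΔP = f(L/D)(ρV²/2) = 0.03504·(47.3/0.2)·(904·3.324²/2) = 0.03504·236.5·4994 = 4.138e+04 Pa.
ΔP = 4.138e+04 Pa = 41.4 kPa.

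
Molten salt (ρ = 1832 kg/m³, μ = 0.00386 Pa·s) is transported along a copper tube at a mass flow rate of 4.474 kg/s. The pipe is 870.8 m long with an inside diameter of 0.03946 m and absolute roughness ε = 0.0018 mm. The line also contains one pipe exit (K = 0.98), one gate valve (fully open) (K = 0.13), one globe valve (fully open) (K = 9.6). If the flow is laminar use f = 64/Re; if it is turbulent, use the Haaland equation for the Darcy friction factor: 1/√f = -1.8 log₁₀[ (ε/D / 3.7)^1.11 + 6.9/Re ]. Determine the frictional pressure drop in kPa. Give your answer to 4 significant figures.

A = πD²/4 = π(0.03946)²/4 = 0.001223 m²; mean velocity V = ṁ/(ρA) = 4.474/(1832 · 0.001223) = 1.997 m/s.
Reynolds number Re = ρVD/μ = 1832 · 1.997 · 0.03946 / 0.00386 = 3.74e+04.
Re > 4000 → turbulent. Relative roughness ε/D = 1.8e-06/0.03946 = 4.56e-05. Haaland: 1/√f = -1.8 log₁₀[(4.56e-05/3.7)^1.11 + 6.9/3.74e+04] = -1.8 log₁₀[3.56e-06 + 0.000184] = 6.706, so f = 0.02223.
Total minor-loss coefficient ΣK = 1·0.98 + 1·0.13 + 1·9.6 = 10.7.
ΔP = [f·L/D + ΣK]·(ρV²/2) = [0.02223·870.8/0.03946 + 10.7]·(1832·1.997²/2) = [490.7 + 10.7]·3653 = 1.831e+06 Pa.
ΔP = 1.831e+06 Pa = 1831 kPa.

ΔP ≈ 1831 kPa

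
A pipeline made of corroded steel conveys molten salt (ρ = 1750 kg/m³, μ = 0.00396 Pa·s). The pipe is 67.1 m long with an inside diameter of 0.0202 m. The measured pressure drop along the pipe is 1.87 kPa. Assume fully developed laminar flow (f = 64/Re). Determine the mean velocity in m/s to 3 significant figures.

V ≈ 0.0897 m/s

For laminar flow, f = 64/Re with Re = ρVD/μ, so Darcy-Weisbach reduces to ΔP = 32μLV/D². Solving for V: V = ΔP·D²/(32μL) = 1870·(0.0202)²/(32·0.00396·67.1) = 0.08974 m/s.
Check: Re = ρVD/μ = 1750·0.08974·0.0202/0.00396 = 801.1 < 2300, so the laminar assumption holds.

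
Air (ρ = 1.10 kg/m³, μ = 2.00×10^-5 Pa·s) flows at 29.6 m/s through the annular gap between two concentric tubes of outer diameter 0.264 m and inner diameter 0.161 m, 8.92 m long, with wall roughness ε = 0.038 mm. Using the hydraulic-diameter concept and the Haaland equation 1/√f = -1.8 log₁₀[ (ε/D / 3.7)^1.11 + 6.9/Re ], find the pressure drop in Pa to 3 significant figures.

ΔP ≈ 762 Pa

Hydraulic diameter D_h = 4A/P = D_o - D_i = 0.264 - 0.161 = 0.103 m.
Re = ρVD_h/μ = 1.1·29.6·0.103/2e-05 = 1.677e+05.
ε/D_h = 3.8e-05/0.103 = 0.000369; Haaland gives 1/√f = -1.8 log₁₀[3.62e-05+4.11e-05] = 7.401, so f = 0.01826.
ΔP = f(L/D_h)(ρV²/2) = 0.01826·8.92/0.103·481.9 = 761.9 Pa.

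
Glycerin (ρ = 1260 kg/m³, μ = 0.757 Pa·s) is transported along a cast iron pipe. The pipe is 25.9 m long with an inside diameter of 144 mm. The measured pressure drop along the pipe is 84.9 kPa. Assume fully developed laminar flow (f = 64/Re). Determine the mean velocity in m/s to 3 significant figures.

For laminar flow, f = 64/Re with Re = ρVD/μ, so Darcy-Weisbach reduces to ΔP = 32μLV/D². Solving for V: V = ΔP·D²/(32μL) = 8.49e+04·(0.144)²/(32·0.757·25.9) = 2.806 m/s.
Check: Re = ρVD/μ = 1260·2.806·0.144/0.757 = 672.5 < 2300, so the laminar assumption holds.

V ≈ 2.81 m/s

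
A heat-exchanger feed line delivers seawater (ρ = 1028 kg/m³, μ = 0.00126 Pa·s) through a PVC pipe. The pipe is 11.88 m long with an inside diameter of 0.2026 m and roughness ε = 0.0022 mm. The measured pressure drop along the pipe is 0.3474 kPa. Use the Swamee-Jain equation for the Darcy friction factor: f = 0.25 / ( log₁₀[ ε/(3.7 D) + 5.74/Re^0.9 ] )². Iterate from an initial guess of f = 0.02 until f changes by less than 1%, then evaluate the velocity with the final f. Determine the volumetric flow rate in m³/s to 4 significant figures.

Q ≈ 0.02668 m³/s

Rearranging Darcy-Weisbach: V = √(2·ΔP·D/(f·L·ρ)). With ε/D = 2.2e-06/0.2026 = 1.09e-05, iterate starting from f = 0.02:
  f = 0.02 → V = √(2·347.4·0.2026/(0.02·11.88·1028)) = 0.7592 m/s; Re = ρVD/μ = 1.255e+05; f → 0.01712
  f = 0.01712 → V = 0.8205 m/s; Re = 1.356e+05; f → 0.01686
  f = 0.01686 → V = 0.8269 m/s; Re = 1.367e+05; f → 0.01683
Converged (Δf/f < 1%). With the final f = 0.01683: V = √(2·347.4·0.2026/(0.01683·11.88·1028)) = 0.8275 m/s.
Q = V·A = 0.8275·(π/4·0.2026²) = 0.02668 m³/s = 0.02668 m³/s.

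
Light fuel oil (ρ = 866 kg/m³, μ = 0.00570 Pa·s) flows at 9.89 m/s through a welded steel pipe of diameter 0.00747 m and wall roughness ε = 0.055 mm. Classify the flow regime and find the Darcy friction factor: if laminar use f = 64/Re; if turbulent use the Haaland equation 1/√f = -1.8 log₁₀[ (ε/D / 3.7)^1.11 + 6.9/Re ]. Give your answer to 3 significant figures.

f ≈ 0.0396

Re = ρVD/μ = 866·9.89·0.00747/0.0057 = 1.122e+04.
Re > 4000 → turbulent. ε/D = 5.5e-05/0.00747 = 0.00736; Haaland: 1/√f = -1.8 log₁₀[0.001 + 0.000615] = 5.024, so f = 0.03963.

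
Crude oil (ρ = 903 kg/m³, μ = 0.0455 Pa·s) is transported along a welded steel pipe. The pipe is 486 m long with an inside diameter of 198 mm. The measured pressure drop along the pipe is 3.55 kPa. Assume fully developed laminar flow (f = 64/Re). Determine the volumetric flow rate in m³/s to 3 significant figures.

For laminar flow, f = 64/Re with Re = ρVD/μ, so Darcy-Weisbach reduces to ΔP = 32μLV/D². Solving for V: V = ΔP·D²/(32μL) = 3550·(0.198)²/(32·0.0455·486) = 0.1967 m/s.
Check: Re = ρVD/μ = 903·0.1967·0.198/0.0455 = 772.9 < 2300, so the laminar assumption holds.
Q = V·A = 0.1967·(π/4·0.198²) = 0.006056 m³/s = 0.00606 m³/s.

Q ≈ 0.00606 m³/s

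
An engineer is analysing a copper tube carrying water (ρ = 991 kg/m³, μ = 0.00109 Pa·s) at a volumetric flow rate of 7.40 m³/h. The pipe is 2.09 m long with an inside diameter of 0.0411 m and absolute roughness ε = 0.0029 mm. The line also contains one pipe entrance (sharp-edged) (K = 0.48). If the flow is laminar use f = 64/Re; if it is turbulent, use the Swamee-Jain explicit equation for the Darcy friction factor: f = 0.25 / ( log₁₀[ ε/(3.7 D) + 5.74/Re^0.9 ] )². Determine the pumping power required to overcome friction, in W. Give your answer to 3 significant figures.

Q = 7.40 m³/h = 7.40/3600 = 0.002056 m³/s.
Cross-sectional area A = πD²/4 = π(0.0411)²/4 = 0.001327 m²; mean velocity V = Q/A = 0.002056/0.001327 = 1.549 m/s.
Reynolds number Re = ρVD/μ = 991 · 1.549 · 0.0411 / 0.00109 = 5.79e+04.
Re > 4000 → turbulent. Relative roughness ε/D = 2.9e-06/0.0411 = 7.06e-05. Swamee-Jain: f = 0.25/(log₁₀[7.06e-05/3.7 + 5.74/5.79e+04^0.9])² = 0.25/(log₁₀[1.91e-05 + 0.000297])² = 0.25/(-3.5)² = 0.0204.
Total minor-loss coefficient ΣK = 1·0.48 = 0.48.
ΔP = [f·L/D + ΣK]·(ρV²/2) = [0.0204·2.09/0.0411 + 0.48]·(991·1.549²/2) = [1.038 + 0.48]·1189 = 1805 Pa.
Pumping power P = QΔP = 0.002056·1805 = 3.710 W = 3.71 W.

P ≈ 3.71 W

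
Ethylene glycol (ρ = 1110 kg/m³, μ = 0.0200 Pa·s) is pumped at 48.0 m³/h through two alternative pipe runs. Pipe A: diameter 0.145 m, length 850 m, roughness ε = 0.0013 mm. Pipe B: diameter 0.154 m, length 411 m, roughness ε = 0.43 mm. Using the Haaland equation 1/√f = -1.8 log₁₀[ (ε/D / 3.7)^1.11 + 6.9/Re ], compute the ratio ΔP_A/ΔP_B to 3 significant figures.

ΔP_A/ΔP_B ≈ 2.54

Pipe A: V = Q/A = 0.01333/0.01651 = 0.8074 m/s; Re = 6498; ε/D = 8.97e-06; Haaland → f = 0.0349; ΔP_A = f(L/D)(ρV²/2) = 7.403e+04 Pa.
Pipe B: V = Q/A = 0.01333/0.01863 = 0.7158 m/s; Re = 6118; ε/D = 0.00279; Haaland → f = 0.03846; ΔP_B = f(L/D)(ρV²/2) = 2.919e+04 Pa.
ΔP_A/ΔP_B = 7.403e+04/2.919e+04 = 2.54.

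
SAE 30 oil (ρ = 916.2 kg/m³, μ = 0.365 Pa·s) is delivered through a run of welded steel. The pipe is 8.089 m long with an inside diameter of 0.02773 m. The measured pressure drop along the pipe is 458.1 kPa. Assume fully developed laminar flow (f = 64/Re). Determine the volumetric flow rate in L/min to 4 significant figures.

For laminar flow, f = 64/Re with Re = ρVD/μ, so Darcy-Weisbach reduces to ΔP = 32μLV/D². Solving for V: V = ΔP·D²/(32μL) = 4.581e+05·(0.02773)²/(32·0.365·8.089) = 3.728 m/s.
Check: Re = ρVD/μ = 916.2·3.728·0.02773/0.365 = 259.5 < 2300, so the laminar assumption holds.
Q = V·A = 3.728·(π/4·0.02773²) = 0.002252 m³/s = 135.1 L/min.

Q ≈ 135.1 L/min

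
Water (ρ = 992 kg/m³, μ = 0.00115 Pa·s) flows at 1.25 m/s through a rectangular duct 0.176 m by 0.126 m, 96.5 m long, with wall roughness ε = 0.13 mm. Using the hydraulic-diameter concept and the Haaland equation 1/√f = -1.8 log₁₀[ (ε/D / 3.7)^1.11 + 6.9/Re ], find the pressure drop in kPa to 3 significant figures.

Hydraulic diameter D_h = 4A/P = 4·(0.176·0.126)/(2·(0.176+0.126)) = 0.0887/0.604 = 0.1469 m.
Re = ρVD_h/μ = 992·1.25·0.1469/0.00115 = 1.584e+05.
ε/D_h = 0.00013/0.1469 = 0.000885; Haaland gives 1/√f = -1.8 log₁₀[9.56e-05+4.36e-05] = 6.942, so f = 0.02075.
ΔP = f(L/D_h)(ρV²/2) = 0.02075·96.5/0.1469·775 = 1.057e+04 Pa.
ΔP = 10.6 kPa.

ΔP ≈ 10.6 kPa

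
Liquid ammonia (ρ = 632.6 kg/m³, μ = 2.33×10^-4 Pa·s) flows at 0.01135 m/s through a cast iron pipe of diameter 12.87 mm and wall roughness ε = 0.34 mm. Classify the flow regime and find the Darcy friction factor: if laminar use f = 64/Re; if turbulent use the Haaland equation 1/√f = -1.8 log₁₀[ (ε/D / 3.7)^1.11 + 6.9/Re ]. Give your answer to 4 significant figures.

f ≈ 0.1614

Re = ρVD/μ = 632.6·0.01135·0.01287/0.000233 = 396.6.
Re < 2300 → laminar, so f = 64/Re = 0.1614 (roughness is irrelevant in laminar flow).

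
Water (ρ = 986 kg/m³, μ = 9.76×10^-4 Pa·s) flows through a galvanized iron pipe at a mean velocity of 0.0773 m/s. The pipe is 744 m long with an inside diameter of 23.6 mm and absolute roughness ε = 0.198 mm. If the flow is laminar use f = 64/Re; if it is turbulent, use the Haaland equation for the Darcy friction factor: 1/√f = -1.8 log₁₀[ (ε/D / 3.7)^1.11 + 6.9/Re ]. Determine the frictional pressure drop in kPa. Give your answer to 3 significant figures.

Reynolds number Re = ρVD/μ = 986 · 0.0773 · 0.0236 / 0.000976 = 1843.
Re < 2300 → laminar flow, so f = 64/Re = 64/1843 = 0.03473 (the turbulent correlation is not needed).
Darcy-Weisbach: ΔP = f(L/D)(ρV²/2) = 0.03473·(744/0.0236)·(986·0.0773²/2) = 0.03473·3.153e+04·2.946 = 3225 Pa.
ΔP = 3225 Pa = 3.22 kPa.

ΔP ≈ 3.22 kPa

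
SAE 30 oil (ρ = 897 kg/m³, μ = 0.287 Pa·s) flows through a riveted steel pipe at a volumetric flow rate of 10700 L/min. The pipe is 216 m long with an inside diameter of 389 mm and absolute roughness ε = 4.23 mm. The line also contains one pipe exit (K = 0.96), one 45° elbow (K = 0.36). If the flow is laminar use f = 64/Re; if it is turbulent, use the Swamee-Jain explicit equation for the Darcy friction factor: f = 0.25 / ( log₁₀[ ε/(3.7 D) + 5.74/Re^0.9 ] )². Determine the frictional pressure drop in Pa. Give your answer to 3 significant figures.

Q = 10700 L/min = 10700/60000 = 0.1783 m³/s.
Cross-sectional area A = πD²/4 = π(0.389)²/4 = 0.1188 m²; mean velocity V = Q/A = 0.1783/0.1188 = 1.501 m/s.
Reynolds number Re = ρVD/μ = 897 · 1.501 · 0.389 / 0.287 = 1824.
Re < 2300 → laminar flow, so f = 64/Re = 64/1824 = 0.03508 (the turbulent correlation is not needed).
Total minor-loss coefficient ΣK = 1·0.96 + 1·0.36 = 1.32.
ΔP = [f·L/D + ΣK]·(ρV²/2) = [0.03508·216/0.389 + 1.32]·(897·1.501²/2) = [19.48 + 1.32]·1010 = 2.1e+04 Pa.

ΔP ≈ 21000 Pa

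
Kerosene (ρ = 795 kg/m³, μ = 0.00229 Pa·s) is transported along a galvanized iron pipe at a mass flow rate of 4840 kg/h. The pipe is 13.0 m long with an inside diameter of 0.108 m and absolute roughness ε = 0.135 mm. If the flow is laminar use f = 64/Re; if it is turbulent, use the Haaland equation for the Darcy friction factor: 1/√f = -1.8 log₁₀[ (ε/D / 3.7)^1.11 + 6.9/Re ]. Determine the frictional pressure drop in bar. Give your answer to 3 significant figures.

ṁ = 4840 kg/h = 4840/3600 = 1.344 kg/s.
A = πD²/4 = π(0.108)²/4 = 0.009161 m²; mean velocity V = ṁ/(ρA) = 1.344/(795 · 0.009161) = 0.1846 m/s.
Reynolds number Re = ρVD/μ = 795 · 0.1846 · 0.108 / 0.00229 = 6921.
Re > 4000 → turbulent. Relative roughness ε/D = 0.000135/0.108 = 0.00125. Haaland: 1/√f = -1.8 log₁₀[(0.00125/3.7)^1.11 + 6.9/6921] = -1.8 log₁₀[0.00014 + 0.000997] = 5.3, so f = 0.03561.
Darcy-Weisbach: ΔP = f(L/D)(ρV²/2) = 0.03561·(13/0.108)·(795·0.1846²/2) = 0.03561·120.4·13.55 = 58.06 Pa.
ΔP = 58.06 Pa = 5.81×10^-4 bar.

ΔP ≈ 5.81×10^-4 bar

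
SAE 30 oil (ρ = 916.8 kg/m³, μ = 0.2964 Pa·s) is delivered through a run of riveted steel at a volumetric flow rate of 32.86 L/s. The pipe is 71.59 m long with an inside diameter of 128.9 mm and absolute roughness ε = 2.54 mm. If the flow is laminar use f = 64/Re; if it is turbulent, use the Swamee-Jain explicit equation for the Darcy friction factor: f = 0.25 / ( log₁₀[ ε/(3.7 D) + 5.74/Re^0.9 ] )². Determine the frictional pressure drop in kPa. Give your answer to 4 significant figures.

ΔP ≈ 102.9 kPa

Q = 32.86 L/s = 32.86/1000 = 0.03286 m³/s.
Cross-sectional area A = πD²/4 = π(0.1289)²/4 = 0.01305 m²; mean velocity V = Q/A = 0.03286/0.01305 = 2.518 m/s.
Reynolds number Re = ρVD/μ = 916.8 · 2.518 · 0.1289 / 0.296 = 1004.
Re < 2300 → laminar flow, so f = 64/Re = 64/1004 = 0.06375 (the turbulent correlation is not needed).
Darcy-Weisbach: ΔP = f(L/D)(ρV²/2) = 0.06375·(71.59/0.1289)·(916.8·2.518²/2) = 0.06375·555.4·2907 = 1.029e+05 Pa.
ΔP = 1.029e+05 Pa = 102.9 kPa.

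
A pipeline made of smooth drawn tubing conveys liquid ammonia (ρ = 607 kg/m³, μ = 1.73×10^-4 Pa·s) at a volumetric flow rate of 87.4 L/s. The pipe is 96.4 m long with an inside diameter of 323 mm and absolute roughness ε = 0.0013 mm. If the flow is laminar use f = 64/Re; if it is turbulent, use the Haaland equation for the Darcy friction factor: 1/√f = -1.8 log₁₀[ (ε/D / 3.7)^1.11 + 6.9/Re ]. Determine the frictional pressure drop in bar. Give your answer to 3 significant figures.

Q = 87.4 L/s = 87.4/1000 = 0.0874 m³/s.
Cross-sectional area A = πD²/4 = π(0.323)²/4 = 0.08194 m²; mean velocity V = Q/A = 0.0874/0.08194 = 1.067 m/s.
Reynolds number Re = ρVD/μ = 607 · 1.067 · 0.323 / 0.000173 = 1.209e+06.
Re > 4000 → turbulent. Relative roughness ε/D = 1.3e-06/0.323 = 4.02e-06. Haaland: 1/√f = -1.8 log₁₀[(4.02e-06/3.7)^1.11 + 6.9/1.209e+06] = -1.8 log₁₀[2.4e-07 + 5.71e-06] = 9.406, so f = 0.0113.
Darcy-Weisbach: ΔP = f(L/D)(ρV²/2) = 0.0113·(96.4/0.323)·(607·1.067²/2) = 0.0113·298.5·345.3 = 1165 Pa.
ΔP = 1165 Pa = 0.0116 bar.

ΔP ≈ 0.0116 bar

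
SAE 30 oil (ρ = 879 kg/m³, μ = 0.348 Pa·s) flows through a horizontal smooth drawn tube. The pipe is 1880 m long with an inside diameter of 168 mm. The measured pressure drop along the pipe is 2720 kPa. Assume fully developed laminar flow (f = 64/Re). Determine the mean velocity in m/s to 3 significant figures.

V ≈ 3.67 m/s

For laminar flow, f = 64/Re with Re = ρVD/μ, so Darcy-Weisbach reduces to ΔP = 32μLV/D². Solving for V: V = ΔP·D²/(32μL) = 2.72e+06·(0.168)²/(32·0.348·1880) = 3.667 m/s.
Check: Re = ρVD/μ = 879·3.667·0.168/0.348 = 1556 < 2300, so the laminar assumption holds.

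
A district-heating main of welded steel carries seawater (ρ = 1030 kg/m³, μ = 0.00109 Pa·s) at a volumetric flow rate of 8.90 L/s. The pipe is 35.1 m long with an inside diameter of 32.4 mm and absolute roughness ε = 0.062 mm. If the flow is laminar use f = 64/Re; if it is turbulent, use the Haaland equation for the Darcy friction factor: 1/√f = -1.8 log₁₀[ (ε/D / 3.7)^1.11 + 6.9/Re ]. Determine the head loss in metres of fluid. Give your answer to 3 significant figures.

Q = 8.90 L/s = 8.90/1000 = 0.0089 m³/s.
Cross-sectional area A = πD²/4 = π(0.0324)²/4 = 0.0008245 m²; mean velocity V = Q/A = 0.0089/0.0008245 = 10.79 m/s.
Reynolds number Re = ρVD/μ = 1030 · 10.79 · 0.0324 / 0.00109 = 3.305e+05.
Re > 4000 → turbulent. Relative roughness ε/D = 6.2e-05/0.0324 = 0.00191. Haaland: 1/√f = -1.8 log₁₀[(0.00191/3.7)^1.11 + 6.9/3.305e+05] = -1.8 log₁₀[0.000225 + 2.09e-05] = 6.497, so f = 0.02369.
Darcy-Weisbach: ΔP = f(L/D)(ρV²/2) = 0.02369·(35.1/0.0324)·(1030·10.79²/2) = 0.02369·1083·6.001e+04 = 1.54e+06 Pa.
Head loss h_f = ΔP/(ρg) = 1.54e+06/(1030·9.81) = 152 m.

h_f ≈ 152 m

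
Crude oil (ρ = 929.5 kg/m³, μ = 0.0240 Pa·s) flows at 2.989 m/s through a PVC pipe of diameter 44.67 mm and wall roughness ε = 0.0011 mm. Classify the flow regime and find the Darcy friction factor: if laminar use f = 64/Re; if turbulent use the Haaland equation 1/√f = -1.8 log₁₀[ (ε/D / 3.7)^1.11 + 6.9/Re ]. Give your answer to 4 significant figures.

Re = ρVD/μ = 929.5·2.989·0.04467/0.024 = 5171.
Re > 4000 → turbulent. ε/D = 1.1e-06/0.04467 = 2.46e-05; Haaland: 1/√f = -1.8 log₁₀[1.79e-06 + 0.00133] = 5.173, so f = 0.03736.

f ≈ 0.03736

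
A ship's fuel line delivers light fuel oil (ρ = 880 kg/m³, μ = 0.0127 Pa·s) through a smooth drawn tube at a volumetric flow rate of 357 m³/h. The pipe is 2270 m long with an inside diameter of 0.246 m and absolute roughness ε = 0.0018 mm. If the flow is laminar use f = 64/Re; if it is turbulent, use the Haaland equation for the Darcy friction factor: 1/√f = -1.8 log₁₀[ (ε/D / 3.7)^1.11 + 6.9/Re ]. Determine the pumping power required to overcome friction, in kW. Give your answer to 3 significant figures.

Q = 357 m³/h = 357/3600 = 0.09917 m³/s.
Cross-sectional area A = πD²/4 = π(0.246)²/4 = 0.04753 m²; mean velocity V = Q/A = 0.09917/0.04753 = 2.086 m/s.
Reynolds number Re = ρVD/μ = 880 · 2.086 · 0.246 / 0.0127 = 3.556e+04.
Re > 4000 → turbulent. Relative roughness ε/D = 1.8e-06/0.246 = 7.32e-06. Haaland: 1/√f = -1.8 log₁₀[(7.32e-06/3.7)^1.11 + 6.9/3.556e+04] = -1.8 log₁₀[4.66e-07 + 0.000194] = 6.68, so f = 0.02241.
Darcy-Weisbach: ΔP = f(L/D)(ρV²/2) = 0.02241·(2270/0.246)·(880·2.086²/2) = 0.02241·9228·1915 = 3.961e+05 Pa.
Pumping power P = QΔP = 0.09917·3.961e+05 = 39280 W = 39.3 kW.

P ≈ 39.3 kW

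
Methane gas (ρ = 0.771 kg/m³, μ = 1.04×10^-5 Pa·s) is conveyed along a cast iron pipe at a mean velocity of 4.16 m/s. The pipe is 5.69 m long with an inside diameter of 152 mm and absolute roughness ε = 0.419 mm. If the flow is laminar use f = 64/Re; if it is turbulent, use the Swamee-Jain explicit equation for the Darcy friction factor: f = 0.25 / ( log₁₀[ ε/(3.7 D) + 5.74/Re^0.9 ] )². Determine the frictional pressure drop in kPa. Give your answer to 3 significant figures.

Reynolds number Re = ρVD/μ = 0.771 · 4.16 · 0.152 / 1.04e-05 = 4.688e+04.
Re > 4000 → turbulent. Relative roughness ε/D = 0.000419/0.152 = 0.00276. Swamee-Jain: f = 0.25/(log₁₀[0.00276/3.7 + 5.74/4.688e+04^0.9])² = 0.25/(log₁₀[0.000745 + 0.000359])² = 0.25/(-2.957)² = 0.02859.
Darcy-Weisbach: ΔP = f(L/D)(ρV²/2) = 0.02859·(5.69/0.152)·(0.771·4.16²/2) = 0.02859·37.43·6.671 = 7.14 Pa.
ΔP = 7.14 Pa = 0.00714 kPa.

ΔP ≈ 0.00714 kPa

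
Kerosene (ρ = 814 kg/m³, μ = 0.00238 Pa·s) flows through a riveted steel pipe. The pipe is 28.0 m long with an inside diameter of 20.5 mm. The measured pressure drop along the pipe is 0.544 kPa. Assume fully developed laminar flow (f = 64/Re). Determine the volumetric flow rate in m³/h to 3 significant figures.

For laminar flow, f = 64/Re with Re = ρVD/μ, so Darcy-Weisbach reduces to ΔP = 32μLV/D². Solving for V: V = ΔP·D²/(32μL) = 544·(0.0205)²/(32·0.00238·28) = 0.1072 m/s.
Check: Re = ρVD/μ = 814·0.1072·0.0205/0.00238 = 751.7 < 2300, so the laminar assumption holds.
Q = V·A = 0.1072·(π/4·0.0205²) = 3.539e-05 m³/s = 0.127 m³/h.

Q ≈ 0.127 m³/h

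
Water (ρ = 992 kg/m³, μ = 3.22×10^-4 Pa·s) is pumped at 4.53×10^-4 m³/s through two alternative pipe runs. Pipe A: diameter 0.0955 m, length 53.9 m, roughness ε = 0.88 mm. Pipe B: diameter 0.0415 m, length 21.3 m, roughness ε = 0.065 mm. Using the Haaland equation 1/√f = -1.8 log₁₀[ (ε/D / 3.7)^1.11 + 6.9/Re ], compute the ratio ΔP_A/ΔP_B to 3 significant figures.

Pipe A: V = Q/A = 0.000453/0.007163 = 0.06324 m/s; Re = 1.861e+04; ε/D = 0.00921; Haaland → f = 0.03993; ΔP_A = f(L/D)(ρV²/2) = 44.71 Pa.
Pipe B: V = Q/A = 0.000453/0.001353 = 0.3349 m/s; Re = 4.282e+04; ε/D = 0.00157; Haaland → f = 0.02568; ΔP_B = f(L/D)(ρV²/2) = 733.2 Pa.
ΔP_A/ΔP_B = 44.71/733.2 = 0.0610.

ΔP_A/ΔP_B ≈ 0.0610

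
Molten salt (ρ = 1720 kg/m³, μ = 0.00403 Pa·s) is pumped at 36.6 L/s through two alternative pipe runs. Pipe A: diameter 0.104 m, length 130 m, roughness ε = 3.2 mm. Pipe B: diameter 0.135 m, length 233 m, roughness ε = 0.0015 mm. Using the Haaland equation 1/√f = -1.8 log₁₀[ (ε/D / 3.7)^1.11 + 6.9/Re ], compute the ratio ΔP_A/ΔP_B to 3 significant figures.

ΔP_A/ΔP_B ≈ 7.23

Pipe A: V = Q/A = 0.0366/0.008495 = 4.308 m/s; Re = 1.912e+05; ε/D = 0.0308; Haaland → f = 0.05806; ΔP_A = f(L/D)(ρV²/2) = 1.159e+06 Pa.
Pipe B: V = Q/A = 0.0366/0.01431 = 2.557 m/s; Re = 1.473e+05; ε/D = 1.11e-05; Haaland → f = 0.01652; ΔP_B = f(L/D)(ρV²/2) = 1.603e+05 Pa.
ΔP_A/ΔP_B = 1.159e+06/1.603e+05 = 7.23.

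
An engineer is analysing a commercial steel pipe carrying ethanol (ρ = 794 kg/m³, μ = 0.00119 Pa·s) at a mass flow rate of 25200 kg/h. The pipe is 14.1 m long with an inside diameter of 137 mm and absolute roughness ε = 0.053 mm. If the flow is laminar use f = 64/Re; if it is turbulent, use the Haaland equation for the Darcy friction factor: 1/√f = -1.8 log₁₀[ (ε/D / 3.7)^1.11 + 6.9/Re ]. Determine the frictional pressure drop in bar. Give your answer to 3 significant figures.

ΔP ≈ 0.00315 bar

ṁ = 25200 kg/h = 25200/3600 = 7 kg/s.
A = πD²/4 = π(0.137)²/4 = 0.01474 m²; mean velocity V = ṁ/(ρA) = 7/(794 · 0.01474) = 0.5981 m/s.
Reynolds number Re = ρVD/μ = 794 · 0.5981 · 0.137 / 0.00119 = 5.467e+04.
Re > 4000 → turbulent. Relative roughness ε/D = 5.3e-05/0.137 = 0.000387. Haaland: 1/√f = -1.8 log₁₀[(0.000387/3.7)^1.11 + 6.9/5.467e+04] = -1.8 log₁₀[3.81e-05 + 0.000126] = 6.812, so f = 0.02155.
Darcy-Weisbach: ΔP = f(L/D)(ρV²/2) = 0.02155·(14.1/0.137)·(794·0.5981²/2) = 0.02155·102.9·142 = 315 Pa.
ΔP = 315 Pa = 0.00315 bar.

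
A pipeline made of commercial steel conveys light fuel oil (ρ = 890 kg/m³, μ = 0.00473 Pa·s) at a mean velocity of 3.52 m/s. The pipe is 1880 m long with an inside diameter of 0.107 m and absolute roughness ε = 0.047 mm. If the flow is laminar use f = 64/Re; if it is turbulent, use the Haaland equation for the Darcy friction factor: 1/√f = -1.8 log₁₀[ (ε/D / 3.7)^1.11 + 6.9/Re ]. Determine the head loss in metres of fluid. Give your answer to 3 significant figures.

Reynolds number Re = ρVD/μ = 890 · 3.52 · 0.107 / 0.00473 = 7.087e+04.
Re > 4000 → turbulent. Relative roughness ε/D = 4.7e-05/0.107 = 0.000439. Haaland: 1/√f = -1.8 log₁₀[(0.000439/3.7)^1.11 + 6.9/7.087e+04] = -1.8 log₁₀[4.39e-05 + 9.74e-05] = 6.93, so f = 0.02082.
Darcy-Weisbach: ΔP = f(L/D)(ρV²/2) = 0.02082·(1880/0.107)·(890·3.52²/2) = 0.02082·1.757e+04·5514 = 2.017e+06 Pa.
Head loss h_f = ΔP/(ρg) = 2.017e+06/(890·9.81) = 231 m.

h_f ≈ 231 m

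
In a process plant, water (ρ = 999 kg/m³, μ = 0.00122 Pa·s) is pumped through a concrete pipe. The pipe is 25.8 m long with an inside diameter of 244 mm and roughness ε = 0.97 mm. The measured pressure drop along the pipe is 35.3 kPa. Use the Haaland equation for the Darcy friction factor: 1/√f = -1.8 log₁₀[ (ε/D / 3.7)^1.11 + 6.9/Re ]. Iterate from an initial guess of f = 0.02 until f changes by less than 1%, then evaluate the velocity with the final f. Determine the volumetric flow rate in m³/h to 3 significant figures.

Rearranging Darcy-Weisbach: V = √(2·ΔP·D/(f·L·ρ)). With ε/D = 0.00097/0.244 = 0.00398, iterate starting from f = 0.02:
  f = 0.02 → V = √(2·3.53e+04·0.244/(0.02·25.8·999)) = 5.781 m/s; Re = ρVD/μ = 1.155e+06; f → 0.02851
  f = 0.02851 → V = 4.842 m/s; Re = 9.674e+05; f → 0.02853
Converged (Δf/f < 1%). With the final f = 0.02853: V = √(2·3.53e+04·0.244/(0.02853·25.8·999)) = 4.84 m/s.
Q = V·A = 4.84·(π/4·0.244²) = 0.2263 m³/s = 815 m³/h.

Q ≈ 815 m³/h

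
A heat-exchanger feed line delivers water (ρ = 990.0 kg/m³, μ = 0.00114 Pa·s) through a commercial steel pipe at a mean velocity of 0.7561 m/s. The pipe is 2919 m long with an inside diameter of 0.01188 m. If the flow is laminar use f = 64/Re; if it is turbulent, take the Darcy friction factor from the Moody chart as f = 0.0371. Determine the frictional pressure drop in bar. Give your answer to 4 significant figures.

Reynolds number Re = ρVD/μ = 990 · 0.7561 · 0.01188 / 0.00114 = 7801.
Re > 4000 → turbulent; use the Moody-chart value f = 0.0371.
Darcy-Weisbach: ΔP = f(L/D)(ρV²/2) = 0.0371·(2919/0.01188)·(990·0.7561²/2) = 0.0371·2.457e+05·283 = 2.58e+06 Pa.
ΔP = 2.58e+06 Pa = 25.80 bar.

ΔP ≈ 25.80 bar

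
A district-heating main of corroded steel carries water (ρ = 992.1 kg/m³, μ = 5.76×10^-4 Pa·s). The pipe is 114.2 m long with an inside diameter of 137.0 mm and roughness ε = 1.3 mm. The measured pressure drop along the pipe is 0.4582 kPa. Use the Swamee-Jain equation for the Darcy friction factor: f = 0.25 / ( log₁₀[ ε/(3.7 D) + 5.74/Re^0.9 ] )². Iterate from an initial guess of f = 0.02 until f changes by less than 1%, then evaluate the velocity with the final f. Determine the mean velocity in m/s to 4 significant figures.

Rearranging Darcy-Weisbach: V = √(2·ΔP·D/(f·L·ρ)). With ε/D = 0.0013/0.137 = 0.00949, iterate starting from f = 0.02:
  f = 0.02 → V = √(2·458.2·0.137/(0.02·114.2·992.1)) = 0.2354 m/s; Re = ρVD/μ = 5.554e+04; f → 0.0387
  f = 0.0387 → V = 0.1692 m/s; Re = 3.993e+04; f → 0.03918
  f = 0.03918 → V = 0.1682 m/s; Re = 3.968e+04; f → 0.03919
Converged (Δf/f < 1%). With the final f = 0.03919: V = √(2·458.2·0.137/(0.03919·114.2·992.1)) = 0.1681 m/s.

V ≈ 0.1681 m/s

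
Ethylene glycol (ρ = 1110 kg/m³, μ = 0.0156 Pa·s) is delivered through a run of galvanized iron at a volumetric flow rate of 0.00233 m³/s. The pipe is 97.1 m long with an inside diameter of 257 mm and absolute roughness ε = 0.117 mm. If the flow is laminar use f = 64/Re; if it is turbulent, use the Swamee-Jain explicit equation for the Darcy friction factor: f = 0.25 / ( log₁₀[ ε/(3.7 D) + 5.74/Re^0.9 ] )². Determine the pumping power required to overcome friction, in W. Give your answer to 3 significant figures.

P ≈ 0.0768 W

Cross-sectional area A = πD²/4 = π(0.257)²/4 = 0.05187 m²; mean velocity V = Q/A = 0.00233/0.05187 = 0.04492 m/s.
Reynolds number Re = ρVD/μ = 1110 · 0.04492 · 0.257 / 0.0156 = 821.4.
Re < 2300 → laminar flow, so f = 64/Re = 64/821.4 = 0.07792 (the turbulent correlation is not needed).
Darcy-Weisbach: ΔP = f(L/D)(ρV²/2) = 0.07792·(97.1/0.257)·(1110·0.04492²/2) = 0.07792·377.8·1.12 = 32.96 Pa.
Pumping power P = QΔP = 0.00233·32.96 = 0.07680 W = 0.0768 W.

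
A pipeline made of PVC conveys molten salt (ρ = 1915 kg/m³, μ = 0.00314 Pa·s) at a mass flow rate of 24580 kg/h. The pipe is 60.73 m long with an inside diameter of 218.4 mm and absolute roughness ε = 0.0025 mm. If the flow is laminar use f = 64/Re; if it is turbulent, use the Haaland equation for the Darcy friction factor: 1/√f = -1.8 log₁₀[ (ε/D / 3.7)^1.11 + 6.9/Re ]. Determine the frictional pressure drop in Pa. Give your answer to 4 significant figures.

ΔP ≈ 69.89 Pa

ṁ = 24580 kg/h = 24580/3600 = 6.828 kg/s.
A = πD²/4 = π(0.2184)²/4 = 0.03746 m²; mean velocity V = ṁ/(ρA) = 6.828/(1915 · 0.03746) = 0.09517 m/s.
Reynolds number Re = ρVD/μ = 1915 · 0.09517 · 0.2184 / 0.00314 = 1.268e+04.
Re > 4000 → turbulent. Relative roughness ε/D = 2.5e-06/0.2184 = 1.14e-05. Haaland: 1/√f = -1.8 log₁₀[(1.14e-05/3.7)^1.11 + 6.9/1.268e+04] = -1.8 log₁₀[7.66e-07 + 0.000544] = 5.874, so f = 0.02898.
Darcy-Weisbach: ΔP = f(L/D)(ρV²/2) = 0.02898·(60.73/0.2184)·(1915·0.09517²/2) = 0.02898·278.1·8.673 = 69.89 Pa.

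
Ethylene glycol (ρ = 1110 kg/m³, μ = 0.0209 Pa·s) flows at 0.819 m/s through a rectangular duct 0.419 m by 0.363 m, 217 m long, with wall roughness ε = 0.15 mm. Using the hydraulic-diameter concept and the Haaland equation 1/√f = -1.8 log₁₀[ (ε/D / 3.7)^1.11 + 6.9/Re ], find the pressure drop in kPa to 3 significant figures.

ΔP ≈ 5.71 kPa

Hydraulic diameter D_h = 4A/P = 4·(0.419·0.363)/(2·(0.419+0.363)) = 0.6084/1.564 = 0.389 m.
Re = ρVD_h/μ = 1110·0.819·0.389/0.0209 = 1.692e+04.
ε/D_h = 0.00015/0.389 = 0.000386; Haaland gives 1/√f = -1.8 log₁₀[3.8e-05+0.000408] = 6.032, so f = 0.02749.
ΔP = f(L/D_h)(ρV²/2) = 0.02749·217/0.389·372.3 = 5708 Pa.
ΔP = 5.71 kPa.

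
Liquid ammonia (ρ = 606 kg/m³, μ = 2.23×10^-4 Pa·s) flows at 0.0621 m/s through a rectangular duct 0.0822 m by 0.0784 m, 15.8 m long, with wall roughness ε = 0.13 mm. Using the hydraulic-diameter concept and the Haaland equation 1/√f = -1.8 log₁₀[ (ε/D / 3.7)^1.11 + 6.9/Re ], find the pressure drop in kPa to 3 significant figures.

Hydraulic diameter D_h = 4A/P = 4·(0.0822·0.0784)/(2·(0.0822+0.0784)) = 0.02578/0.3212 = 0.08026 m.
Re = ρVD_h/μ = 606·0.0621·0.08026/0.000223 = 1.354e+04.
ε/D_h = 0.00013/0.08026 = 0.00162; Haaland gives 1/√f = -1.8 log₁₀[0.000187+0.000509] = 5.683, so f = 0.03097.
ΔP = f(L/D_h)(ρV²/2) = 0.03097·15.8/0.08026·1.168 = 7.123 Pa.
ΔP = 0.00712 kPa.

ΔP ≈ 0.00712 kPa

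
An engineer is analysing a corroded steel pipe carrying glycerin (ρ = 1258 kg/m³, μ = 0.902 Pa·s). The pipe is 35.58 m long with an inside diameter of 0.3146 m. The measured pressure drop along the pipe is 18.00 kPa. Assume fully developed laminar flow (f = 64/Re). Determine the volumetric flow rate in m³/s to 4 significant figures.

For laminar flow, f = 64/Re with Re = ρVD/μ, so Darcy-Weisbach reduces to ΔP = 32μLV/D². Solving for V: V = ΔP·D²/(32μL) = 1.8e+04·(0.3146)²/(32·0.902·35.58) = 1.735 m/s.
Check: Re = ρVD/μ = 1258·1.735·0.3146/0.902 = 761.1 < 2300, so the laminar assumption holds.
Q = V·A = 1.735·(π/4·0.3146²) = 0.1348 m³/s = 0.1348 m³/s.

Q ≈ 0.1348 m³/s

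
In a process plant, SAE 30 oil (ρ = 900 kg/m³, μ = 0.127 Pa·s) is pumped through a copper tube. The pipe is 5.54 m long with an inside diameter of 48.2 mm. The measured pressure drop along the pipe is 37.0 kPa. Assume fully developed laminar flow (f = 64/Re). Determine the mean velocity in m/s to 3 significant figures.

For laminar flow, f = 64/Re with Re = ρVD/μ, so Darcy-Weisbach reduces to ΔP = 32μLV/D². Solving for V: V = ΔP·D²/(32μL) = 3.7e+04·(0.0482)²/(32·0.127·5.54) = 3.818 m/s.
Check: Re = ρVD/μ = 900·3.818·0.0482/0.127 = 1304 < 2300, so the laminar assumption holds.

V ≈ 3.82 m/s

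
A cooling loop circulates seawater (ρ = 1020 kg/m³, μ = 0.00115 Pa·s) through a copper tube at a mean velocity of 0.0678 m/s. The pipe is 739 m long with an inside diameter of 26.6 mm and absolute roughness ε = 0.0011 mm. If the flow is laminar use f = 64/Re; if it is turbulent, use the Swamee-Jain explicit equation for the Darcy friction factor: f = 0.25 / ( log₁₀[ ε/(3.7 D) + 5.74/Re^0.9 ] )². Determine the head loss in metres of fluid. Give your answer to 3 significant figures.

Reynolds number Re = ρVD/μ = 1020 · 0.0678 · 0.0266 / 0.00115 = 1600.
Re < 2300 → laminar flow, so f = 64/Re = 64/1600 = 0.04001 (the turbulent correlation is not needed).
Darcy-Weisbach: ΔP = f(L/D)(ρV²/2) = 0.04001·(739/0.0266)·(1020·0.0678²/2) = 0.04001·2.778e+04·2.344 = 2606 Pa.
Head loss h_f = ΔP/(ρg) = 2606/(1020·9.81) = 0.260 m.

h_f ≈ 0.260 m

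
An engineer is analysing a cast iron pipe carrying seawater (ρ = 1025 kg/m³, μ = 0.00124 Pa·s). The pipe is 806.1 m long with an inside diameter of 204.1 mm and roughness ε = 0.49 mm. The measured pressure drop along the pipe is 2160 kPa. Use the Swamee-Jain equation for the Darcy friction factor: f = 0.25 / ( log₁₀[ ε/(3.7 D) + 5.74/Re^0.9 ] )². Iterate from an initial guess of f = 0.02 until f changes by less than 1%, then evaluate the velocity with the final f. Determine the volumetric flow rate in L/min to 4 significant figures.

Rearranging Darcy-Weisbach: V = √(2·ΔP·D/(f·L·ρ)). With ε/D = 0.00049/0.2041 = 0.0024, iterate starting from f = 0.02:
  f = 0.02 → V = √(2·2.16e+06·0.2041/(0.02·806.1·1025)) = 7.305 m/s; Re = ρVD/μ = 1.232e+06; f → 0.02479
  f = 0.02479 → V = 6.56 m/s; Re = 1.107e+06; f → 0.02481
Converged (Δf/f < 1%). With the final f = 0.02481: V = √(2·2.16e+06·0.2041/(0.02481·806.1·1025)) = 6.558 m/s.
Q = V·A = 6.558·(π/4·0.2041²) = 0.2146 m³/s = 12870 L/min.

Q ≈ 12870 L/min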